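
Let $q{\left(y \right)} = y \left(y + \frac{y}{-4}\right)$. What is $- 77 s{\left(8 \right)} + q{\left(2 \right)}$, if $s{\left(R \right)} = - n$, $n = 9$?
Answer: $696$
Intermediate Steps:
$s{\left(R \right)} = -9$ ($s{\left(R \right)} = \left(-1\right) 9 = -9$)
$q{\left(y \right)} = \frac{3 y^{2}}{4}$ ($q{\left(y \right)} = y \left(y + y \left(- \frac{1}{4}\right)\right) = y \left(y - \frac{y}{4}\right) = y \frac{3 y}{4} = \frac{3 y^{2}}{4}$)
$- 77 s{\left(8 \right)} + q{\left(2 \right)} = \left(-77\right) \left(-9\right) + \frac{3 \cdot 2^{2}}{4} = 693 + \frac{3}{4} \cdot 4 = 693 + 3 = 696$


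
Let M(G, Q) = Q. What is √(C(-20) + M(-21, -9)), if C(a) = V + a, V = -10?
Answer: I*√39 ≈ 6.245*I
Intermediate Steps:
C(a) = -10 + a
√(C(-20) + M(-21, -9)) = √((-10 - 20) - 9) = √(-30 - 9) = √(-39) = I*√39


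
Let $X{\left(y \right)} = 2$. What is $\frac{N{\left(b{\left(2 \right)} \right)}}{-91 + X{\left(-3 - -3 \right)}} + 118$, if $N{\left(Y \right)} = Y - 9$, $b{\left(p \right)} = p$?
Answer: $\frac{10509}{89} \approx 118.08$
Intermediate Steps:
$N{\left(Y \right)} = -9 + Y$
$\frac{N{\left(b{\left(2 \right)} \right)}}{-91 + X{\left(-3 - -3 \right)}} + 118 = \frac{-9 + 2}{-91 + 2} + 118 = - \frac{7}{-89} + 118 = \left(-7\right) \left(- \frac{1}{89}\right) + 118 = \frac{7}{89} + 118 = \frac{10509}{89}$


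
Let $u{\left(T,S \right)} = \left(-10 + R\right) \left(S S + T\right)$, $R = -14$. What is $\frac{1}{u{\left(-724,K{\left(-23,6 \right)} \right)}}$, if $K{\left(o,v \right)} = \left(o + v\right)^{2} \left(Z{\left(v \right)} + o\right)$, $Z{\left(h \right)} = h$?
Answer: $- \frac{1}{579284280} \approx -1.7263 \cdot 10^{-9}$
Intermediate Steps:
$K{\left(o,v \right)} = \left(o + v\right)^{3}$ ($K{\left(o,v \right)} = \left(o + v\right)^{2} \left(v + o\right) = \left(o + v\right)^{2} \left(o + v\right) = \left(o + v\right)^{3}$)
$u{\left(T,S \right)} = - 24 T - 24 S^{2}$ ($u{\left(T,S \right)} = \left(-10 - 14\right) \left(S S + T\right) = - 24 \left(S^{2} + T\right) = - 24 \left(T + S^{2}\right) = - 24 T - 24 S^{2}$)
$\frac{1}{u{\left(-724,K{\left(-23,6 \right)} \right)}} = \frac{1}{\left(-24\right) \left(-724\right) - 24 \left(\left(-23 + 6\right)^{3}\right)^{2}} = \frac{1}{17376 - 24 \left(\left(-17\right)^{3}\right)^{2}} = \frac{1}{17376 - 24 \left(-4913\right)^{2}} = \frac{1}{17376 - 579301656} = \frac{1}{-579284280} = - \frac{1}{579284280}$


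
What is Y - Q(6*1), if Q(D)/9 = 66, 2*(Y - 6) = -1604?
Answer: -1390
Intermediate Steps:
Y = -796 (Y = 6 + (½)*(-1604) = 6 - 802 = -796)
Q(D) = 594 (Q(D) = 9*66 = 594)
Y - Q(6*1) = -796 - 1*594 = -796 - 594 = -1390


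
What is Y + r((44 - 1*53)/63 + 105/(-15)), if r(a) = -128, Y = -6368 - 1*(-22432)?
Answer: 15936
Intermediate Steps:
Y = 16064 (Y = -6368 + 22432 = 16064)
Y + r((44 - 1*53)/63 + 105/(-15)) = 16064 - 128 = 15936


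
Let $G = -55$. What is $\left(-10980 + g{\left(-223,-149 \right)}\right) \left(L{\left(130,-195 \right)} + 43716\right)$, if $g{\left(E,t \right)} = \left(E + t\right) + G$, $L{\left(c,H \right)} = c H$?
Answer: $-209500962$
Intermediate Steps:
$L{\left(c,H \right)} = H c$
$g{\left(E,t \right)} = -55 + E + t$ ($g{\left(E,t \right)} = \left(E + t\right) - 55 = -55 + E + t$)
$\left(-10980 + g{\left(-223,-149 \right)}\right) \left(L{\left(130,-195 \right)} + 43716\right) = \left(-10980 - 427\right) \left(\left(-195\right) 130 + 43716\right) = \left(-10980 - 427\right) \left(-25350 + 43716\right) = \left(-11407\right) 18366 = -209500962$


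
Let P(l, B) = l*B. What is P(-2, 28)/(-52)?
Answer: 14/13 ≈ 1.0769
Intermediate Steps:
P(l, B) = B*l
P(-2, 28)/(-52) = (28*(-2))/(-52) = -56*(-1/52) = 14/13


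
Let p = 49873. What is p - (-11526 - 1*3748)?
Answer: 65147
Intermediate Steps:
p - (-11526 - 1*3748) = 49873 - (-11526 - 1*3748) = 49873 - (-11526 - 3748) = 49873 - 1*(-15274) = 49873 + 15274 = 65147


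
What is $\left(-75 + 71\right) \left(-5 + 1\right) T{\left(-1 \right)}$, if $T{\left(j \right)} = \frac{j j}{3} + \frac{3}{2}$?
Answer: $\frac{88}{3} \approx 29.333$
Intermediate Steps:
$T{\left(j \right)} = \frac{3}{2} + \frac{j^{2}}{3}$ ($T{\left(j \right)} = j^{2} \cdot \frac{1}{3} + 3 \cdot \frac{1}{2} = \frac{j^{2}}{3} + \frac{3}{2} = \frac{3}{2} + \frac{j^{2}}{3}$)
$\left(-75 + 71\right) \left(-5 + 1\right) T{\left(-1 \right)} = \left(-75 + 71\right) \left(-5 + 1\right) \left(\frac{3}{2} + \frac{\left(-1\right)^{2}}{3}\right) = - 4 \left(- 4 \left(\frac{3}{2} + \frac{1}{3} \cdot 1\right)\right) = - 4 \left(- 4 \left(\frac{3}{2} + \frac{1}{3}\right)\right) = - 4 \left(\left(-4\right) \frac{11}{6}\right) = \left(-4\right) \left(- \frac{22}{3}\right) = \frac{88}{3}$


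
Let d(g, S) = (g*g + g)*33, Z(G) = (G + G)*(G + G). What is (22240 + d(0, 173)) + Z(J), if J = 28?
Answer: 25376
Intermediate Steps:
Z(G) = 4*G² (Z(G) = (2*G)*(2*G) = 4*G²)
d(g, S) = 33*g + 33*g² (d(g, S) = (g² + g)*33 = (g + g²)*33 = 33*g + 33*g²)
(22240 + d(0, 173)) + Z(J) = (22240 + 33*0*(1 + 0)) + 4*28² = (22240 + 33*0*1) + 4*784 = (22240 + 0) + 3136 = 22240 + 3136 = 25376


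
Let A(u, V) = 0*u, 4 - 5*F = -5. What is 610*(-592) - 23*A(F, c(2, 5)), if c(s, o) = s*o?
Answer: -361120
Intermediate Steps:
F = 9/5 (F = ⅘ - ⅕*(-5) = ⅘ + 1 = 9/5 ≈ 1.8000)
c(s, o) = o*s
A(u, V) = 0
610*(-592) - 23*A(F, c(2, 5)) = 610*(-592) - 23*0 = -361120 + 0 = -361120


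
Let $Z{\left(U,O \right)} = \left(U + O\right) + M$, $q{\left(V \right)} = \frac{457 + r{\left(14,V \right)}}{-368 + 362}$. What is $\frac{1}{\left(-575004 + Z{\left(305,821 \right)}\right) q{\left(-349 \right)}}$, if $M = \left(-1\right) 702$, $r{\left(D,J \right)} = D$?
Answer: $\frac{1}{45104530} \approx 2.2171 \cdot 10^{-8}$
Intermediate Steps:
$M = -702$
$q{\left(V \right)} = - \frac{157}{2}$ ($q{\left(V \right)} = \frac{457 + 14}{-368 + 362} = \frac{471}{-6} = 471 \left(- \frac{1}{6}\right) = - \frac{157}{2}$)
$Z{\left(U,O \right)} = -702 + O + U$ ($Z{\left(U,O \right)} = \left(U + O\right) - 702 = \left(O + U\right) - 702 = -702 + O + U$)
$\frac{1}{\left(-575004 + Z{\left(305,821 \right)}\right) q{\left(-349 \right)}} = \frac{1}{\left(-575004 + \left(-702 + 821 + 305\right)\right) \left(- \frac{157}{2}\right)} = \frac{1}{-575004 + 424} \left(- \frac{2}{157}\right) = \frac{1}{-574580} \left(- \frac{2}{157}\right) = \left(- \frac{1}{574580}\right) \left(- \frac{2}{157}\right) = \frac{1}{45104530}$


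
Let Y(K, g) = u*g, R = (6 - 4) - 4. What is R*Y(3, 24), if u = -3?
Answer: 144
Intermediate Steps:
R = -2 (R = 2 - 4 = -2)
Y(K, g) = -3*g
R*Y(3, 24) = -(-6)*24 = -2*(-72) = 144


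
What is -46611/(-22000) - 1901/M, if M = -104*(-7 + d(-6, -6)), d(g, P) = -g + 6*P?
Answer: 17192141/10582000 ≈ 1.6247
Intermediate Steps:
M = 3848 (M = -104*(-7 + (-1*(-6) + 6*(-6))) = -104*(-7 + (6 - 36)) = -104*(-7 - 30) = -104*(-37) = 3848)
-46611/(-22000) - 1901/M = -46611/(-22000) - 1901/3848 = -46611*(-1/22000) - 1901*1/3848 = 46611/22000 - 1901/3848 = 17192141/10582000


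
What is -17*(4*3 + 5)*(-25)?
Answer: 7225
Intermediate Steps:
-17*(4*3 + 5)*(-25) = -17*(12 + 5)*(-25) = -17*17*(-25) = -289*(-25) = 7225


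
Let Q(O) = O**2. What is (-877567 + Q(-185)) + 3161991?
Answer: 2318649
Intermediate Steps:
(-877567 + Q(-185)) + 3161991 = (-877567 + (-185)**2) + 3161991 = (-877567 + 34225) + 3161991 = -843342 + 3161991 = 2318649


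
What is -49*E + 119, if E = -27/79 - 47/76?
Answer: 996961/6004 ≈ 166.05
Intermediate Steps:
E = -5765/6004 (E = -27*1/79 - 47*1/76 = -27/79 - 47/76 = -5765/6004 ≈ -0.96019)
-49*E + 119 = -49*(-5765/6004) + 119 = 282485/6004 + 119 = 996961/6004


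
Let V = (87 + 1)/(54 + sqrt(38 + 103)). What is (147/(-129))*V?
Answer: -77616/39775 + 4312*sqrt(141)/119325 ≈ -1.5223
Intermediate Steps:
V = 88/(54 + sqrt(141)) ≈ 1.3359
(147/(-129))*V = (147/(-129))*(1584/925 - 88*sqrt(141)/2775) = (147*(-1/129))*(1584/925 - 88*sqrt(141)/2775) = -49*(1584/925 - 88*sqrt(141)/2775)/43 = -77616/39775 + 4312*sqrt(141)/119325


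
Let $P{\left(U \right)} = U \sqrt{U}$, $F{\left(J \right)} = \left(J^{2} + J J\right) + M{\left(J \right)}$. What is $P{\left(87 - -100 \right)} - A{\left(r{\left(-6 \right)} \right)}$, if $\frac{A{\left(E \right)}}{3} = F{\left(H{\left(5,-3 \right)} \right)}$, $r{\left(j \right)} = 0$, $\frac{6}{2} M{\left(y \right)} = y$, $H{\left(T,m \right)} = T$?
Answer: $-155 + 187 \sqrt{187} \approx 2402.2$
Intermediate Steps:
$M{\left(y \right)} = \frac{y}{3}$
$F{\left(J \right)} = 2 J^{2} + \frac{J}{3}$ ($F{\left(J \right)} = \left(J^{2} + J J\right) + \frac{J}{3} = \left(J^{2} + J^{2}\right) + \frac{J}{3} = 2 J^{2} + \frac{J}{3}$)
$A{\left(E \right)} = 155$ ($A{\left(E \right)} = 3 \cdot \frac{1}{3} \cdot 5 \left(1 + 6 \cdot 5\right) = 3 \cdot \frac{1}{3} \cdot 5 \left(1 + 30\right) = 3 \cdot \frac{1}{3} \cdot 5 \cdot 31 = 3 \cdot \frac{155}{3} = 155$)
$P{\left(U \right)} = U^{\frac{3}{2}}$
$P{\left(87 - -100 \right)} - A{\left(r{\left(-6 \right)} \right)} = \left(87 - -100\right)^{\frac{3}{2}} - 155 = \left(87 + 100\right)^{\frac{3}{2}} - 155 = 187^{\frac{3}{2}} - 155 = 187 \sqrt{187} - 155 = -155 + 187 \sqrt{187}$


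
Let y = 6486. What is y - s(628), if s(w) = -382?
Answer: 6868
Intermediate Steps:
y - s(628) = 6486 - 1*(-382) = 6486 + 382 = 6868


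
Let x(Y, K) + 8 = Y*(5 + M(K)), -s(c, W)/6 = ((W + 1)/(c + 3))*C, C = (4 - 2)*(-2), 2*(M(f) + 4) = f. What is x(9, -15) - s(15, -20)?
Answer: -247/6 ≈ -41.167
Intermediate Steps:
M(f) = -4 + f/2
C = -4 (C = 2*(-2) = -4)
s(c, W) = 24*(1 + W)/(3 + c) (s(c, W) = -6*(W + 1)/(c + 3)*(-4) = -6*(1 + W)/(3 + c)*(-4) = -(-24)*(1 + W)/(3 + c) = 24*(1 + W)/(3 + c))
x(Y, K) = -8 + Y*(1 + K/2) (x(Y, K) = -8 + Y*(5 + (-4 + K/2)) = -8 + Y*(1 + K/2))
x(9, -15) - s(15, -20) = (-8 + 9 + (1/2)*(-15)*9) - 24*(1 - 20)/(3 + 15) = (-8 + 9 - 135/2) - 24*(-19)/18 = -133/2 - 24*(-19)/18 = -133/2 - 1*(-76/3) = -133/2 + 76/3 = -247/6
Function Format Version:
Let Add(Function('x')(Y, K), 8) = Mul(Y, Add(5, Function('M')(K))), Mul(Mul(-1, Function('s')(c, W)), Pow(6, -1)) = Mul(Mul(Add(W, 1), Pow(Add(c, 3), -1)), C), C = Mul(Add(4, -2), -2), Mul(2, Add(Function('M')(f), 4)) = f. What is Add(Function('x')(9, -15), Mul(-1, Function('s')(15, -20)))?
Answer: Rational(-247, 6) ≈ -41.167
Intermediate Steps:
Function('M')(f) = Add(-4, Mul(Rational(1, 2), f))
C = -4 (C = Mul(2, -2) = -4)
Function('s')(c, W) = Mul(24, Pow(Add(3, c), -1), Add(1, W)) (Function('s')(c, W) = Mul(-6, Mul(Mul(Add(W, 1), Pow(Add(c, 3), -1)), -4)) = Mul(-6, Mul(Mul(Add(1, W), Pow(Add(3, c), -1)), -4)) = Mul(-6, Mul(Mul(Pow(Add(3, c), -1), Add(1, W)), -4)) = Mul(-6, Mul(-4, Pow(Add(3, c), -1), Add(1, W))) = Mul(24, Pow(Add(3, c), -1), Add(1, W)))
Function('x')(Y, K) = Add(-8, Mul(Y, Add(1, Mul(Rational(1, 2), K)))) (Function('x')(Y, K) = Add(-8, Mul(Y, Add(5, Add(-4, Mul(Rational(1, 2), K))))) = Add(-8, Mul(Y, Add(1, Mul(Rational(1, 2), K)))))
Add(Function('x')(9, -15), Mul(-1, Function('s')(15, -20))) = Add(Add(-8, 9, Mul(Rational(1, 2), -15, 9)), Mul(-1, Mul(24, Pow(Add(3, 15), -1), Add(1, -20)))) = Add(Add(-8, 9, Rational(-135, 2)), Mul(-1, Mul(24, Pow(18, -1), -19))) = Add(Rational(-133, 2), Mul(-1, Mul(24, Rational(1, 18), -19))) = Add(Rational(-133, 2), Mul(-1, Rational(-76, 3))) = Add(Rational(-133, 2), Rational(76, 3)) = Rational(-247, 6)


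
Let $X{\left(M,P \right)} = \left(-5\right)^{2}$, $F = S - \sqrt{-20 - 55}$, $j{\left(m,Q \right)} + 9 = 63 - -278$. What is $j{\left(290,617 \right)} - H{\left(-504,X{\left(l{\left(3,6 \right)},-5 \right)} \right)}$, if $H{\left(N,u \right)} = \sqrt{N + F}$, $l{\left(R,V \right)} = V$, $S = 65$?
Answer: $332 - \sqrt{-439 - 5 i \sqrt{3}} \approx 331.79 + 20.953 i$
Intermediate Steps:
$j{\left(m,Q \right)} = 332$ ($j{\left(m,Q \right)} = -9 + \left(63 - -278\right) = -9 + \left(63 + 278\right) = -9 + 341 = 332$)
$F = 65 - 5 i \sqrt{3}$ ($F = 65 - \sqrt{-20 - 55} = 65 - \sqrt{-75} = 65 - 5 i \sqrt{3} \approx 65.0 - 8.6602 i$)
$X{\left(M,P \right)} = 25$
$H{\left(N,u \right)} = \sqrt{65 + N - 5 i \sqrt{3}}$ ($H{\left(N,u \right)} = \sqrt{N + \left(65 - 5 i \sqrt{3}\right)} = \sqrt{65 + N - 5 i \sqrt{3}}$)
$j{\left(290,617 \right)} - H{\left(-504,X{\left(l{\left(3,6 \right)},-5 \right)} \right)} = 332 - \sqrt{65 - 504 - 5 i \sqrt{3}} = 332 - \sqrt{-439 - 5 i \sqrt{3}}$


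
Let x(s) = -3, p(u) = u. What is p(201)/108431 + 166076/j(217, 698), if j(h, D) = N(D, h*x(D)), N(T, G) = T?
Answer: 9003963527/37842419 ≈ 237.93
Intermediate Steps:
j(h, D) = D
p(201)/108431 + 166076/j(217, 698) = 201/108431 + 166076/698 = 201*(1/108431) + 166076*(1/698) = 201/108431 + 83038/349 = 9003963527/37842419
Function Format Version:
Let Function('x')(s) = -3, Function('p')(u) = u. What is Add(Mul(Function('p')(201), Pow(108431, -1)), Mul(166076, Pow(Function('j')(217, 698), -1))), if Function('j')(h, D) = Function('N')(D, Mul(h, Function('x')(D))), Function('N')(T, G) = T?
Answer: Rational(9003963527, 37842419) ≈ 237.93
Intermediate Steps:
Function('j')(h, D) = D
Add(Mul(Function('p')(201), Pow(108431, -1)), Mul(166076, Pow(Function('j')(217, 698), -1))) = Add(Mul(201, Pow(108431, -1)), Mul(166076, Pow(698, -1))) = Add(Mul(201, Rational(1, 108431)), Mul(166076, Rational(1, 698))) = Add(Rational(201, 108431), Rational(83038, 349)) = Rational(9003963527, 37842419)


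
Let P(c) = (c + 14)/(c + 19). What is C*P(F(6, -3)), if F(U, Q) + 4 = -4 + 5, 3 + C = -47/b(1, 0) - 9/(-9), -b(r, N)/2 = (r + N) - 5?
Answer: -693/128 ≈ -5.4141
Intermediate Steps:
b(r, N) = 10 - 2*N - 2*r (b(r, N) = -2*((r + N) - 5) = -2*((N + r) - 5) = -2*(-5 + N + r) = 10 - 2*N - 2*r)
C = -63/8 (C = -3 + (-47/(10 - 2*0 - 2*1) - 9/(-9)) = -3 + (-47/(10 + 0 - 2) - 9*(-1/9)) = -3 + (-47/8 + 1) = -3 - 39/8 = -63/8 ≈ -7.8750)
F(U, Q) = -3 (F(U, Q) = -4 + (-4 + 5) = -4 + 1 = -3)
P(c) = (14 + c)/(19 + c)
C*P(F(6, -3)) = -63*(14 - 3)/(8*(19 - 3)) = -63*11/(8*16) = -63*11/128 = -63/8*11/16 = -693/128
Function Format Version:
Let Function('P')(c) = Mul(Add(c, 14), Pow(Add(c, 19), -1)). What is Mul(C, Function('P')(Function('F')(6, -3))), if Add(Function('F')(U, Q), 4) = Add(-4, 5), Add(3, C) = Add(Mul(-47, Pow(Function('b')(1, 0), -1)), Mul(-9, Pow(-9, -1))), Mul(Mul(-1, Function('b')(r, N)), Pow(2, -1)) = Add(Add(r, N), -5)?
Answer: Rational(-693, 128) ≈ -5.4141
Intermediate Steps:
Function('b')(r, N) = Add(10, Mul(-2, N), Mul(-2, r)) (Function('b')(r, N) = Mul(-2, Add(Add(r, N), -5)) = Mul(-2, Add(Add(N, r), -5)) = Mul(-2, Add(-5, N, r)) = Add(10, Mul(-2, N), Mul(-2, r)))
C = Rational(-63, 8) (C = Add(-3, Add(Mul(-47, Pow(Add(10, Mul(-2, 0), Mul(-2, 1)), -1)), Mul(-9, Pow(-9, -1)))) = Add(-3, Add(Mul(-47, Pow(Add(10, 0, -2), -1)), Mul(-9, Rational(-1, 9)))) = Add(-3, Add(Mul(-47, Pow(8, -1)), 1)) = Add(-3, Add(Mul(-47, Rational(1, 8)), 1)) = Add(-3, Add(Rational(-47, 8), 1)) = Add(-3, Rational(-39, 8)) = Rational(-63, 8) ≈ -7.8750)
Function('F')(U, Q) = -3 (Function('F')(U, Q) = Add(-4, Add(-4, 5)) = Add(-4, 1) = -3)
Function('P')(c) = Mul(Pow(Add(19, c), -1), Add(14, c)) (Function('P')(c) = Mul(Add(14, c), Pow(Add(19, c), -1)) = Mul(Pow(Add(19, c), -1), Add(14, c)))
Mul(C, Function('P')(Function('F')(6, -3))) = Mul(Rational(-63, 8), Mul(Pow(Add(19, -3), -1), Add(14, -3))) = Mul(Rational(-63, 8), Mul(Pow(16, -1), 11)) = Mul(Rational(-63, 8), Mul(Rational(1, 16), 11)) = Mul(Rational(-63, 8), Rational(11, 16)) = Rational(-693, 128)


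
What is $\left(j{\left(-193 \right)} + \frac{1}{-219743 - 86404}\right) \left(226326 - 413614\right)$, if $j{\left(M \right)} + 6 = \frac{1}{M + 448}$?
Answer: $\frac{237586257136}{211565} \approx 1.123 \cdot 10^{6}$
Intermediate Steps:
$j{\left(M \right)} = -6 + \frac{1}{448 + M}$ ($j{\left(M \right)} = -6 + \frac{1}{M + 448} = -6 + \frac{1}{448 + M}$)
$\left(j{\left(-193 \right)} + \frac{1}{-219743 - 86404}\right) \left(226326 - 413614\right) = \left(\frac{-2687 - -1158}{448 - 193} + \frac{1}{-219743 - 86404}\right) \left(226326 - 413614\right) = \left(\frac{-2687 + 1158}{255} + \frac{1}{-306147}\right) \left(-187288\right) = \left(\frac{1}{255} \left(-1529\right) - \frac{1}{306147}\right) \left(-187288\right) = \left(- \frac{1529}{255} - \frac{1}{306147}\right) \left(-187288\right) = \left(- \frac{52011002}{8674165}\right) \left(-187288\right) = \frac{237586257136}{211565}$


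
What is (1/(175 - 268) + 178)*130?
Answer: 2151890/93 ≈ 23139.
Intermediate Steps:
(1/(175 - 268) + 178)*130 = (1/(-93) + 178)*130 = (-1/93 + 178)*130 = (16553/93)*130 = 2151890/93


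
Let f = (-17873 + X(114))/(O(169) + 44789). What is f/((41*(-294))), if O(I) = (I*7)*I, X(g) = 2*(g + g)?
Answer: 17417/2949806664 ≈ 5.9045e-6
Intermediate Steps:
X(g) = 4*g (X(g) = 2*(2*g) = 4*g)
O(I) = 7*I² (O(I) = (7*I)*I = 7*I²)
f = -17417/244716 (f = (-17873 + 4*114)/(7*169² + 44789) = (-17873 + 456)/(7*28561 + 44789) = -17417/(199927 + 44789) = -17417/244716 ≈ -0.071172)
f/((41*(-294))) = -17417/(244716*(41*(-294))) = -17417/244716/(-12054) = -17417/244716*(-1/12054) = 17417/2949806664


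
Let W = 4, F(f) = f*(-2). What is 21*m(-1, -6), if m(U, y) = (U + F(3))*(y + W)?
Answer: 294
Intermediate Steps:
F(f) = -2*f
m(U, y) = (-6 + U)*(4 + y) (m(U, y) = (U - 2*3)*(y + 4) = (U - 6)*(4 + y) = (-6 + U)*(4 + y))
21*m(-1, -6) = 21*(-24 - 6*(-6) + 4*(-1) - 1*(-6)) = 21*(-24 + 36 - 4 + 6) = 21*14 = 294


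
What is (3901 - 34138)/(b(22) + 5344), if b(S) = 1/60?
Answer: -1814220/320641 ≈ -5.6581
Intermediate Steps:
b(S) = 1/60
(3901 - 34138)/(b(22) + 5344) = (3901 - 34138)/(1/60 + 5344) = -30237/320641/60 = -30237*60/320641 = -1814220/320641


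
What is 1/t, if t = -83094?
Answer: -1/83094 ≈ -1.2035e-5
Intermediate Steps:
1/t = 1/(-83094) = -1/83094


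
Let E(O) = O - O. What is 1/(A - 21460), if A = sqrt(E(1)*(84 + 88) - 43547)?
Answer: -21460/460575147 - I*sqrt(43547)/460575147 ≈ -4.6594e-5 - 4.5308e-7*I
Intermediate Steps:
E(O) = 0
A = I*sqrt(43547) (A = sqrt(0*(84 + 88) - 43547) = sqrt(0*172 - 43547) = sqrt(0 - 43547) = sqrt(-43547) = I*sqrt(43547) ≈ 208.68*I)
1/(A - 21460) = 1/(I*sqrt(43547) - 21460) = 1/(-21460 + I*sqrt(43547))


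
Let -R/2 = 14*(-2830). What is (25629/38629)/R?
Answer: 25629/3060961960 ≈ 8.3729e-6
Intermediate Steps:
R = 79240 (R = -28*(-2830) = -2*(-39620) = 79240)
(25629/38629)/R = (25629/38629)/79240 = (25629*(1/38629))*(1/79240) = (25629/38629)*(1/79240) = 25629/3060961960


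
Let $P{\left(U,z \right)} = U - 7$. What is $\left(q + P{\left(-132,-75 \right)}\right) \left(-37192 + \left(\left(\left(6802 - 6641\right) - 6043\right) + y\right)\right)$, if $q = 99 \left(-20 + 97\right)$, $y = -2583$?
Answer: $-341696988$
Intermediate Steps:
$P{\left(U,z \right)} = -7 + U$
$q = 7623$ ($q = 99 \cdot 77 = 7623$)
$\left(q + P{\left(-132,-75 \right)}\right) \left(-37192 + \left(\left(\left(6802 - 6641\right) - 6043\right) + y\right)\right) = \left(7623 - 139\right) \left(-37192 + \left(\left(\left(6802 - 6641\right) - 6043\right) - 2583\right)\right) = \left(7623 - 139\right) \left(-37192 + \left(\left(161 - 6043\right) - 2583\right)\right) = 7484 \left(-37192 - 8465\right) = 7484 \left(-45657\right) = -341696988$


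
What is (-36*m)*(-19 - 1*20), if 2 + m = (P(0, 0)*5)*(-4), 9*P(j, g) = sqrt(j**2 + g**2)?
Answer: -2808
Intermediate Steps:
P(j, g) = sqrt(g**2 + j**2)/9 (P(j, g) = sqrt(j**2 + g**2)/9 = sqrt(g**2 + j**2)/9)
m = -2 (m = -2 + ((sqrt(0**2 + 0**2)/9)*5)*(-4) = -2 + ((sqrt(0 + 0)/9)*5)*(-4) = -2 + ((sqrt(0)/9)*5)*(-4) = -2 + (((1/9)*0)*5)*(-4) = -2 + (0*5)*(-4) = -2 + 0*(-4) = -2 + 0 = -2)
(-36*m)*(-19 - 1*20) = (-36*(-2))*(-19 - 1*20) = 72*(-19 - 20) = 72*(-39) = -2808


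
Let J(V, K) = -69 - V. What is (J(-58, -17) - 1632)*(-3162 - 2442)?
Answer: 9207372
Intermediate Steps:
(J(-58, -17) - 1632)*(-3162 - 2442) = ((-69 - 1*(-58)) - 1632)*(-3162 - 2442) = ((-69 + 58) - 1632)*(-5604) = (-11 - 1632)*(-5604) = -1643*(-5604) = 9207372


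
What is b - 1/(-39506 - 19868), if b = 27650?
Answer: 1641691101/59374 ≈ 27650.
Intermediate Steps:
b - 1/(-39506 - 19868) = 27650 - 1/(-39506 - 19868) = 27650 - 1/(-59374) = 27650 - 1*(-1/59374) = 27650 + 1/59374 = 1641691101/59374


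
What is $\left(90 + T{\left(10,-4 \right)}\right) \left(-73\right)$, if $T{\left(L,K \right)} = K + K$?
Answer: $-5986$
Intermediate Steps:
$T{\left(L,K \right)} = 2 K$
$\left(90 + T{\left(10,-4 \right)}\right) \left(-73\right) = \left(90 + 2 \left(-4\right)\right) \left(-73\right) = \left(90 - 8\right) \left(-73\right) = 82 \left(-73\right) = -5986$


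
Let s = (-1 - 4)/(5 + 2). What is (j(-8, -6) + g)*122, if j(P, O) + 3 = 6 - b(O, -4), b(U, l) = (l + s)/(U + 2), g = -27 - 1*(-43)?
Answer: 30439/14 ≈ 2174.2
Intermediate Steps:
g = 16 (g = -27 + 43 = 16)
s = -5/7 ≈ -0.71429
b(U, l) = (-5/7 + l)/(2 + U) (b(U, l) = (l - 5/7)/(U + 2) = (-5/7 + l)/(2 + U))
j(P, O) = 3 + 33/(7*(2 + O)) (j(P, O) = -3 + (6 - (-5/7 - 4)/(2 + O)) = -3 + (6 - (-33)/((2 + O)*7)) = -3 + (6 - (-33)/(7*(2 + O))) = -3 + (6 + 33/(7*(2 + O))) = 3 + 33/(7*(2 + O)))
(j(-8, -6) + g)*122 = (3*(25 + 7*(-6))/(7*(2 - 6)) + 16)*122 = ((3/7)*(25 - 42)/(-4) + 16)*122 = ((3/7)*(-¼)*(-17) + 16)*122 = (51/28 + 16)*122 = (499/28)*122 = 30439/14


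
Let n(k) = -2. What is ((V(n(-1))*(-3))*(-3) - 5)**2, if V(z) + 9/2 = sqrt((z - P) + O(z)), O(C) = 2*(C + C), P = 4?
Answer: 3745/4 - 819*I*sqrt(14) ≈ 936.25 - 3064.4*I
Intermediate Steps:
O(C) = 4*C (O(C) = 2*(2*C) = 4*C)
V(z) = -9/2 + sqrt(-4 + 5*z) (V(z) = -9/2 + sqrt((z - 1*4) + 4*z) = -9/2 + sqrt((z - 4) + 4*z) = -9/2 + sqrt((-4 + z) + 4*z) = -9/2 + sqrt(-4 + 5*z))
((V(n(-1))*(-3))*(-3) - 5)**2 = (((-9/2 + sqrt(-4 + 5*(-2)))*(-3))*(-3) - 5)**2 = (((-9/2 + sqrt(-4 - 10))*(-3))*(-3) - 5)**2 = (((-9/2 + sqrt(-14))*(-3))*(-3) - 5)**2 = (((-9/2 + I*sqrt(14))*(-3))*(-3) - 5)**2 = ((27/2 - 3*I*sqrt(14))*(-3) - 5)**2 = ((-81/2 + 9*I*sqrt(14)) - 5)**2 = (-91/2 + 9*I*sqrt(14))**2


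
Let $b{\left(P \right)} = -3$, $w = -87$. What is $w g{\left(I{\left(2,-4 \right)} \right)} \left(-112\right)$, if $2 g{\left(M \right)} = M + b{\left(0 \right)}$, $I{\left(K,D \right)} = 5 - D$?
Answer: $29232$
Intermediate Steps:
$g{\left(M \right)} = - \frac{3}{2} + \frac{M}{2}$ ($g{\left(M \right)} = \frac{M - 3}{2} = \frac{-3 + M}{2} = - \frac{3}{2} + \frac{M}{2}$)
$w g{\left(I{\left(2,-4 \right)} \right)} \left(-112\right) = - 87 \left(- \frac{3}{2} + \frac{5 - -4}{2}\right) \left(-112\right) = - 87 \left(- \frac{3}{2} + \frac{5 + 4}{2}\right) \left(-112\right) = - 87 \left(- \frac{3}{2} + \frac{1}{2} \cdot 9\right) \left(-112\right) = - 87 \left(- \frac{3}{2} + \frac{9}{2}\right) \left(-112\right) = \left(-87\right) 3 \left(-112\right) = \left(-261\right) \left(-112\right) = 29232$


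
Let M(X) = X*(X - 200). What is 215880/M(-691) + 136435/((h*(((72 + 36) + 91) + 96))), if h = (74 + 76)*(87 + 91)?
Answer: 39652872383/107764697700 ≈ 0.36796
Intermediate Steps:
h = 26700 (h = 150*178 = 26700)
M(X) = X*(-200 + X)
215880/M(-691) + 136435/((h*(((72 + 36) + 91) + 96))) = 215880/((-691*(-200 - 691))) + 136435/((26700*(((72 + 36) + 91) + 96))) = 215880/((-691*(-891))) + 136435/((26700*((108 + 91) + 96))) = 215880/615681 + 136435/((26700*(199 + 96))) = 215880*(1/615681) + 136435/((26700*295)) = 71960/205227 + 136435/7876500 = 71960/205227 + 136435*(1/7876500) = 71960/205227 + 27287/1575300 = 39652872383/107764697700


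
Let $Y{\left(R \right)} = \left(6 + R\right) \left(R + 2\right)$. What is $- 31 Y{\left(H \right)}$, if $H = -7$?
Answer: $-155$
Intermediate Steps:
$Y{\left(R \right)} = \left(2 + R\right) \left(6 + R\right)$ ($Y{\left(R \right)} = \left(6 + R\right) \left(2 + R\right) = \left(2 + R\right) \left(6 + R\right)$)
$- 31 Y{\left(H \right)} = - 31 \left(12 + \left(-7\right)^{2} + 8 \left(-7\right)\right) = - 31 \left(12 + 49 - 56\right) = \left(-31\right) 5 = -155$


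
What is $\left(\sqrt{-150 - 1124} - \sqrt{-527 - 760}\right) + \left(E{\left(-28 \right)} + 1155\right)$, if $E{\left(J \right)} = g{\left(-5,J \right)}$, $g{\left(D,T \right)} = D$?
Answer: $1150 - 3 i \sqrt{143} + 7 i \sqrt{26} \approx 1150.0 - 0.18165 i$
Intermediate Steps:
$E{\left(J \right)} = -5$
$\left(\sqrt{-150 - 1124} - \sqrt{-527 - 760}\right) + \left(E{\left(-28 \right)} + 1155\right) = \left(\sqrt{-150 - 1124} - \sqrt{-527 - 760}\right) + \left(-5 + 1155\right) = \left(\sqrt{-1274} - \sqrt{-527 - 760}\right) + 1150 = \left(7 i \sqrt{26} - \sqrt{-527 - 760}\right) + 1150 = \left(7 i \sqrt{26} - \sqrt{-1287}\right) + 1150 = \left(7 i \sqrt{26} - 3 i \sqrt{143}\right) + 1150 = \left(- 3 i \sqrt{143} + 7 i \sqrt{26}\right) + 1150 = 1150 - 3 i \sqrt{143} + 7 i \sqrt{26}$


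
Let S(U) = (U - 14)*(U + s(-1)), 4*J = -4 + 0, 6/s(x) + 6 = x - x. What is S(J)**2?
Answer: 900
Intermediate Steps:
s(x) = -1 (s(x) = 6/(-6 + (x - x)) = 6/(-6 + 0) = 6/(-6) = 6*(-1/6) = -1)
J = -1 (J = (-4 + 0)/4 = (1/4)*(-4) = -1)
S(U) = (-1 + U)*(-14 + U) (S(U) = (U - 14)*(U - 1) = (-14 + U)*(-1 + U) = (-1 + U)*(-14 + U))
S(J)**2 = (14 + (-1)**2 - 15*(-1))**2 = (14 + 1 + 15)**2 = 30**2 = 900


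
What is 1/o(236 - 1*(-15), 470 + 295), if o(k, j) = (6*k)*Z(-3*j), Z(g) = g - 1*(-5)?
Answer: -1/3448740 ≈ -2.8996e-7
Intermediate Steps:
Z(g) = 5 + g (Z(g) = g + 5 = 5 + g)
o(k, j) = 6*k*(5 - 3*j) (o(k, j) = (6*k)*(5 - 3*j) = 6*k*(5 - 3*j))
1/o(236 - 1*(-15), 470 + 295) = 1/(6*(236 - 1*(-15))*(5 - 3*(470 + 295))) = 1/(6*(236 + 15)*(5 - 3*765)) = 1/(6*251*(5 - 2295)) = 1/(6*251*(-2290)) = 1/(-3448740) = -1/3448740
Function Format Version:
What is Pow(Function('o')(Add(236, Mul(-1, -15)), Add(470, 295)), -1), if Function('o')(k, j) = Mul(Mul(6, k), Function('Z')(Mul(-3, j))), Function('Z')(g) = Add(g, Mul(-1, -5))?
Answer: Rational(-1, 3448740) ≈ -2.8996e-7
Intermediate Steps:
Function('Z')(g) = Add(5, g) (Function('Z')(g) = Add(g, 5) = Add(5, g))
Function('o')(k, j) = Mul(6, k, Add(5, Mul(-3, j))) (Function('o')(k, j) = Mul(Mul(6, k), Add(5, Mul(-3, j))) = Mul(6, k, Add(5, Mul(-3, j))))
Pow(Function('o')(Add(236, Mul(-1, -15)), Add(470, 295)), -1) = Pow(Mul(6, Add(236, Mul(-1, -15)), Add(5, Mul(-3, Add(470, 295)))), -1) = Pow(Mul(6, Add(236, 15), Add(5, Mul(-3, 765))), -1) = Pow(Mul(6, 251, Add(5, -2295)), -1) = Pow(Mul(6, 251, -2290), -1) = Pow(-3448740, -1) = Rational(-1, 3448740)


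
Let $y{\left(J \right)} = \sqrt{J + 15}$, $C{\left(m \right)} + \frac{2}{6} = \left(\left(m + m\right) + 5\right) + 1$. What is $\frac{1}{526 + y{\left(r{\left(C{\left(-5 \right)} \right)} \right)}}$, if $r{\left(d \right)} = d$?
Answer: $\frac{789}{414998} - \frac{\sqrt{6}}{207499} \approx 0.0018894$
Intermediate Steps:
$C{\left(m \right)} = \frac{17}{3} + 2 m$ ($C{\left(m \right)} = - \frac{1}{3} + \left(\left(\left(m + m\right) + 5\right) + 1\right) = - \frac{1}{3} + \left(\left(2 m + 5\right) + 1\right) = - \frac{1}{3} + \left(\left(5 + 2 m\right) + 1\right) = - \frac{1}{3} + \left(6 + 2 m\right) = \frac{17}{3} + 2 m$)
$y{\left(J \right)} = \sqrt{15 + J}$
$\frac{1}{526 + y{\left(r{\left(C{\left(-5 \right)} \right)} \right)}} = \frac{1}{526 + \sqrt{15 + \left(\frac{17}{3} + 2 \left(-5\right)\right)}} = \frac{1}{526 + \sqrt{15 + \left(\frac{17}{3} - 10\right)}} = \frac{1}{526 + \sqrt{15 - \frac{13}{3}}} = \frac{1}{526 + \sqrt{\frac{32}{3}}} = \frac{1}{526 + \frac{4 \sqrt{6}}{3}}$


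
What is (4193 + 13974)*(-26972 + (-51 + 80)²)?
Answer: -474721877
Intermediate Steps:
(4193 + 13974)*(-26972 + (-51 + 80)²) = 18167*(-26972 + 29²) = 18167*(-26972 + 841) = 18167*(-26131) = -474721877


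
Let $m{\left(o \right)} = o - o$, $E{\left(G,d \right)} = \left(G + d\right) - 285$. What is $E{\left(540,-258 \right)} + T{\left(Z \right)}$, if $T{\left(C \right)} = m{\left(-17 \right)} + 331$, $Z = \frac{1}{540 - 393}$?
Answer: $328$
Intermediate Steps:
$E{\left(G,d \right)} = -285 + G + d$
$m{\left(o \right)} = 0$
$Z = \frac{1}{147} \approx 0.0068027$
$T{\left(C \right)} = 331$ ($T{\left(C \right)} = 0 + 331 = 331$)
$E{\left(540,-258 \right)} + T{\left(Z \right)} = \left(-285 + 540 - 258\right) + 331 = -3 + 331 = 328$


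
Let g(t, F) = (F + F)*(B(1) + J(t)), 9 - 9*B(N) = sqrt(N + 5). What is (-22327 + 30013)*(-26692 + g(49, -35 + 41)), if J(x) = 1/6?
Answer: -205047108 - 10248*sqrt(6) ≈ -2.0507e+8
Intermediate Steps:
J(x) = 1/6 (J(x) = 1*(1/6) = 1/6)
B(N) = 1 - sqrt(5 + N)/9 (B(N) = 1 - sqrt(N + 5)/9 = 1 - sqrt(5 + N)/9)
g(t, F) = 2*F*(7/6 - sqrt(6)/9) (g(t, F) = (F + F)*((1 - sqrt(5 + 1)/9) + 1/6) = (2*F)*((1 - sqrt(6)/9) + 1/6) = (2*F)*(7/6 - sqrt(6)/9) = 2*F*(7/6 - sqrt(6)/9))
(-22327 + 30013)*(-26692 + g(49, -35 + 41)) = (-22327 + 30013)*(-26692 + (-35 + 41)*(21 - 2*sqrt(6))/9) = 7686*(-26692 + (1/9)*6*(21 - 2*sqrt(6))) = 7686*(-26692 + (14 - 4*sqrt(6)/3)) = 7686*(-26678 - 4*sqrt(6)/3) = -205047108 - 10248*sqrt(6)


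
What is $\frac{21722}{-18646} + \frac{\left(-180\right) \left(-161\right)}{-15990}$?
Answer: $- \frac{14794931}{4969159} \approx -2.9774$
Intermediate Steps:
$\frac{21722}{-18646} + \frac{\left(-180\right) \left(-161\right)}{-15990} = 21722 \left(- \frac{1}{18646}\right) + 28980 \left(- \frac{1}{15990}\right) = - \frac{10861}{9323} - \frac{966}{533} = - \frac{14794931}{4969159}$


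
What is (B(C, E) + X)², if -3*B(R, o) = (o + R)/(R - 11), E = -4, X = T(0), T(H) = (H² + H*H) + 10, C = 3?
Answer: 57121/576 ≈ 99.168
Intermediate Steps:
T(H) = 10 + 2*H² (T(H) = (H² + H²) + 10 = 2*H² + 10 = 10 + 2*H²)
X = 10 (X = 10 + 2*0² = 10 + 2*0 = 10 + 0 = 10)
B(R, o) = -(R + o)/(3*(-11 + R)) (B(R, o) = -(o + R)/(3*(R - 11)) = -(R + o)/(3*(-11 + R)))
(B(C, E) + X)² = ((-1*3 - 1*(-4))/(3*(-11 + 3)) + 10)² = ((⅓)*(-3 + 4)/(-8) + 10)² = ((⅓)*(-⅛)*1 + 10)² = (-1/24 + 10)² = (239/24)² = 57121/576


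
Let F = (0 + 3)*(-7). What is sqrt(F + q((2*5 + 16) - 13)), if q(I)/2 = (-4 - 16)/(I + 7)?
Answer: I*sqrt(23) ≈ 4.7958*I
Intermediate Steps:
q(I) = -40/(7 + I) (q(I) = 2*((-4 - 16)/(I + 7)) = 2*(-20/(7 + I)) = -40/(7 + I))
F = -21 (F = 3*(-7) = -21)
sqrt(F + q((2*5 + 16) - 13)) = sqrt(-21 - 40/(7 + ((2*5 + 16) - 13))) = sqrt(-21 - 40/(7 + ((10 + 16) - 13))) = sqrt(-21 - 40/(7 + (26 - 13))) = sqrt(-21 - 40/(7 + 13)) = sqrt(-21 - 40/20) = sqrt(-21 - 40*1/20) = sqrt(-21 - 2) = sqrt(-23) = I*sqrt(23)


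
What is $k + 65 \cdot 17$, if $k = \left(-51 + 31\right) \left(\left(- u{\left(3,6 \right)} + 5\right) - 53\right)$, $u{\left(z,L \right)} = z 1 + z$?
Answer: $2185$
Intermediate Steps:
$u{\left(z,L \right)} = 2 z$ ($u{\left(z,L \right)} = z + z = 2 z$)
$k = 1080$ ($k = \left(-51 + 31\right) \left(\left(- 2 \cdot 3 + 5\right) - 53\right) = - 20 \left(\left(\left(-1\right) 6 + 5\right) - 53\right) = - 20 \left(\left(-6 + 5\right) - 53\right) = - 20 \left(-1 - 53\right) = \left(-20\right) \left(-54\right) = 1080$)
$k + 65 \cdot 17 = 1080 + 65 \cdot 17 = 1080 + 1105 = 2185$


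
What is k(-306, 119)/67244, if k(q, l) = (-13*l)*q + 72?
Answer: 236727/33622 ≈ 7.0408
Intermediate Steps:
k(q, l) = 72 - 13*l*q (k(q, l) = -13*l*q + 72 = 72 - 13*l*q)
k(-306, 119)/67244 = (72 - 13*119*(-306))/67244 = (72 + 473382)*(1/67244) = 473454*(1/67244) = 236727/33622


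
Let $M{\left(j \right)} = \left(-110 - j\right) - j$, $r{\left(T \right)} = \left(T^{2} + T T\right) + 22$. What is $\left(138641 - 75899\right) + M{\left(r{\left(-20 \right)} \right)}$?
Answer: $60988$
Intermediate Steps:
$r{\left(T \right)} = 22 + 2 T^{2}$ ($r{\left(T \right)} = \left(T^{2} + T^{2}\right) + 22 = 2 T^{2} + 22 = 22 + 2 T^{2}$)
$M{\left(j \right)} = -110 - 2 j$
$\left(138641 - 75899\right) + M{\left(r{\left(-20 \right)} \right)} = \left(138641 - 75899\right) - \left(110 + 2 \left(22 + 2 \left(-20\right)^{2}\right)\right) = 62742 - \left(110 + 2 \left(22 + 2 \cdot 400\right)\right) = 62742 - \left(110 + 2 \left(22 + 800\right)\right) = 62742 - 1754 = 60988$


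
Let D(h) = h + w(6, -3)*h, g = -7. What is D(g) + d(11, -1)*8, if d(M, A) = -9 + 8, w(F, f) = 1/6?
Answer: -97/6 ≈ -16.167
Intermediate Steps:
w(F, f) = ⅙
D(h) = 7*h/6 (D(h) = h + h/6 = 7*h/6)
d(M, A) = -1
D(g) + d(11, -1)*8 = (7/6)*(-7) - 1*8 = -49/6 - 8 = -97/6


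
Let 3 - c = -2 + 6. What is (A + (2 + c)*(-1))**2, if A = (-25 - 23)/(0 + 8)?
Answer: 49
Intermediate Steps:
c = -1 (c = 3 - (-2 + 6) = 3 - 1*4 = 3 - 4 = -1)
A = -6 (A = -48/8 = -48*1/8 = -6)
(A + (2 + c)*(-1))**2 = (-6 + (2 - 1)*(-1))**2 = (-6 + 1*(-1))**2 = (-6 - 1)**2 = (-7)**2 = 49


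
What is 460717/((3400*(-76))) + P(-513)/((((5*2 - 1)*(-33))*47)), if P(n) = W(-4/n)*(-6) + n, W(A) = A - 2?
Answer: -303289321/173599200 ≈ -1.7471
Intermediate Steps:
W(A) = -2 + A
P(n) = 12 + n + 24/n (P(n) = (-2 - 4/n)*(-6) + n = (12 + 24/n) + n = 12 + n + 24/n)
460717/((3400*(-76))) + P(-513)/((((5*2 - 1)*(-33))*47)) = 460717/((3400*(-76))) + (12 - 513 + 24/(-513))/((((5*2 - 1)*(-33))*47)) = 460717/(-258400) + (12 - 513 + 24*(-1/513))/((((10 - 1)*(-33))*47)) = 460717*(-1/258400) + (12 - 513 - 8/171)/(((9*(-33))*47)) = -27101/15200 - 85679/(171*((-297*47))) = -27101/15200 - 85679/171/(-13959) = -27101/15200 - 85679/171*(-1/13959) = -27101/15200 + 7789/216999 = -303289321/173599200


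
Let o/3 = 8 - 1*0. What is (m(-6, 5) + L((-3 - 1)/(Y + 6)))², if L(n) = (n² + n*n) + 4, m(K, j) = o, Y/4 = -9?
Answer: 39790864/50625 ≈ 785.99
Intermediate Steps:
Y = -36 (Y = 4*(-9) = -36)
o = 24 (o = 3*(8 - 1*0) = 3*(8 + 0) = 3*8 = 24)
m(K, j) = 24
L(n) = 4 + 2*n² (L(n) = (n² + n²) + 4 = 2*n² + 4 = 4 + 2*n²)
(m(-6, 5) + L((-3 - 1)/(Y + 6)))² = (24 + (4 + 2*((-3 - 1)/(-36 + 6))²))² = (24 + (4 + 2*(-4/(-30))²))² = (24 + (4 + 2*(-4*(-1/30))²))² = (24 + (4 + 2*(2/15)²))² = (24 + (4 + 2*(4/225)))² = (24 + (4 + 8/225))² = (24 + 908/225)² = (6308/225)² = 39790864/50625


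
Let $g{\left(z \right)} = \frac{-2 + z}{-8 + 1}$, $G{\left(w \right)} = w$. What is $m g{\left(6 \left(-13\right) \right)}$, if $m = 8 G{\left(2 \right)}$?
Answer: $\frac{1280}{7} \approx 182.86$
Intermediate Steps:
$m = 16$ ($m = 8 \cdot 2 = 16$)
$g{\left(z \right)} = \frac{2}{7} - \frac{z}{7}$ ($g{\left(z \right)} = \frac{-2 + z}{-7} = \left(-2 + z\right) \left(- \frac{1}{7}\right) = \frac{2}{7} - \frac{z}{7}$)
$m g{\left(6 \left(-13\right) \right)} = 16 \left(\frac{2}{7} - \frac{6 \left(-13\right)}{7}\right) = 16 \left(\frac{2}{7} - - \frac{78}{7}\right) = 16 \left(\frac{2}{7} + \frac{78}{7}\right) = 16 \cdot \frac{80}{7} = \frac{1280}{7}$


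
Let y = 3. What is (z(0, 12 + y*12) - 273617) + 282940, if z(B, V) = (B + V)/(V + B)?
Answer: 9324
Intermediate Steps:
z(B, V) = 1 (z(B, V) = (B + V)/(B + V) = 1)
(z(0, 12 + y*12) - 273617) + 282940 = (1 - 273617) + 282940 = -273616 + 282940 = 9324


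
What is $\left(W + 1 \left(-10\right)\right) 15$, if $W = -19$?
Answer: $-435$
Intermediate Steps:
$\left(W + 1 \left(-10\right)\right) 15 = \left(-19 + 1 \left(-10\right)\right) 15 = \left(-19 - 10\right) 15 = \left(-29\right) 15 = -435$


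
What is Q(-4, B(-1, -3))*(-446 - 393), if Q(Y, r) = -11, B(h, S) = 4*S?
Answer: 9229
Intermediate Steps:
Q(-4, B(-1, -3))*(-446 - 393) = -11*(-446 - 393) = -11*(-839) = 9229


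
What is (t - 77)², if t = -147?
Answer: 50176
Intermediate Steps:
(t - 77)² = (-147 - 77)² = (-224)² = 50176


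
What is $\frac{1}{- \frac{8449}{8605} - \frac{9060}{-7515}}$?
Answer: $\frac{4311105}{964471} \approx 4.4699$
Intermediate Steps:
$\frac{1}{- \frac{8449}{8605} - \frac{9060}{-7515}} = \frac{1}{\left(-8449\right) \frac{1}{8605} - - \frac{604}{501}} = \frac{1}{- \frac{8449}{8605} + \frac{604}{501}} = \frac{1}{\frac{964471}{4311105}} = \frac{4311105}{964471}$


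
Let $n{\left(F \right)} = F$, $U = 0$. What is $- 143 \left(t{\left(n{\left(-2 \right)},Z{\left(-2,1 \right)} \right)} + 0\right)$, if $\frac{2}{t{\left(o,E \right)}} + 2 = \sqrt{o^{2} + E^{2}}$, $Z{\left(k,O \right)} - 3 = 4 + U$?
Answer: $- \frac{572}{49} - \frac{286 \sqrt{53}}{49} \approx -54.166$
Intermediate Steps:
$Z{\left(k,O \right)} = 7$ ($Z{\left(k,O \right)} = 3 + \left(4 + 0\right) = 3 + 4 = 7$)
$t{\left(o,E \right)} = \frac{2}{-2 + \sqrt{E^{2} + o^{2}}}$ ($t{\left(o,E \right)} = \frac{2}{-2 + \sqrt{o^{2} + E^{2}}} = \frac{2}{-2 + \sqrt{E^{2} + o^{2}}}$)
$- 143 \left(t{\left(n{\left(-2 \right)},Z{\left(-2,1 \right)} \right)} + 0\right) = - 143 \left(\frac{2}{-2 + \sqrt{7^{2} + \left(-2\right)^{2}}} + 0\right) = - 143 \left(\frac{2}{-2 + \sqrt{49 + 4}} + 0\right) = - 143 \left(\frac{2}{-2 + \sqrt{53}} + 0\right) = - 143 \frac{2}{-2 + \sqrt{53}} = - \frac{286}{-2 + \sqrt{53}}$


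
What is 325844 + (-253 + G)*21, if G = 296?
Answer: 326747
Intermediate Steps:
325844 + (-253 + G)*21 = 325844 + (-253 + 296)*21 = 325844 + 43*21 = 325844 + 903 = 326747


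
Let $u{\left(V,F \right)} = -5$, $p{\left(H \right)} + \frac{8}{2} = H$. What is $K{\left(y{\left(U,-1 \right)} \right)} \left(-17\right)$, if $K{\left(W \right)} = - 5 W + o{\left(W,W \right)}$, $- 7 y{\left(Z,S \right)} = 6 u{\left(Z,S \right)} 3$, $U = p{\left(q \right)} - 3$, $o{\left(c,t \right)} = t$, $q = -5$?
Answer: $\frac{6120}{7} \approx 874.29$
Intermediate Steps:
$p{\left(H \right)} = -4 + H$
$U = -12$ ($U = \left(-4 - 5\right) - 3 = -9 - 3 = -12$)
$y{\left(Z,S \right)} = \frac{90}{7}$ ($y{\left(Z,S \right)} = - \frac{6 \left(-5\right) 3}{7} = - \frac{\left(-30\right) 3}{7} = \left(- \frac{1}{7}\right) \left(-90\right) = \frac{90}{7}$)
$K{\left(W \right)} = - 4 W$ ($K{\left(W \right)} = - 5 W + W = - 4 W$)
$K{\left(y{\left(U,-1 \right)} \right)} \left(-17\right) = \left(-4\right) \frac{90}{7} \left(-17\right) = \left(- \frac{360}{7}\right) \left(-17\right) = \frac{6120}{7}$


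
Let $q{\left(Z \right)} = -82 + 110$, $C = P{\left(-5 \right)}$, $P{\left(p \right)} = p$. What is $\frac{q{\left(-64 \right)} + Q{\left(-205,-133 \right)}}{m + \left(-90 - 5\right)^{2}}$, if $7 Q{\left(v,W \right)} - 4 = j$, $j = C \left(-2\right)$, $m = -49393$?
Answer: $- \frac{5}{6728} \approx -0.00074316$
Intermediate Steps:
$C = -5$
$q{\left(Z \right)} = 28$
$j = 10$ ($j = \left(-5\right) \left(-2\right) = 10$)
$Q{\left(v,W \right)} = 2$ ($Q{\left(v,W \right)} = \frac{4}{7} + \frac{1}{7} \cdot 10 = \frac{4}{7} + \frac{10}{7} = 2$)
$\frac{q{\left(-64 \right)} + Q{\left(-205,-133 \right)}}{m + \left(-90 - 5\right)^{2}} = \frac{28 + 2}{-49393 + \left(-90 - 5\right)^{2}} = \frac{30}{-49393 + \left(-95\right)^{2}} = \frac{30}{-49393 + 9025} = \frac{30}{-40368} = 30 \left(- \frac{1}{40368}\right) = - \frac{5}{6728}$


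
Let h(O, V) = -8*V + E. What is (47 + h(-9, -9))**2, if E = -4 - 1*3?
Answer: 12544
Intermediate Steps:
E = -7 (E = -4 - 3 = -7)
h(O, V) = -7 - 8*V (h(O, V) = -8*V - 7 = -7 - 8*V)
(47 + h(-9, -9))**2 = (47 + (-7 - 8*(-9)))**2 = (47 + (-7 + 72))**2 = (47 + 65)**2 = 112**2 = 12544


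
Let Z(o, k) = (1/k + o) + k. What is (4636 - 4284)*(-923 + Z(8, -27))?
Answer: -8953120/27 ≈ -3.3160e+5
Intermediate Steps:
Z(o, k) = k + o + 1/k (Z(o, k) = (o + 1/k) + k = k + o + 1/k)
(4636 - 4284)*(-923 + Z(8, -27)) = (4636 - 4284)*(-923 + (-27 + 8 + 1/(-27))) = 352*(-923 + (-27 + 8 - 1/27)) = 352*(-923 - 514/27) = 352*(-25435/27) = -8953120/27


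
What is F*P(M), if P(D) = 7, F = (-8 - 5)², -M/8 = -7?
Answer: 1183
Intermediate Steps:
M = 56 (M = -8*(-7) = 56)
F = 169 (F = (-13)² = 169)
F*P(M) = 169*7 = 1183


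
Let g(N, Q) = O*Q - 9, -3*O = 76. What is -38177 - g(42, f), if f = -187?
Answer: -128716/3 ≈ -42905.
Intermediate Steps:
O = -76/3 (O = -1/3*76 = -76/3 ≈ -25.333)
g(N, Q) = -9 - 76*Q/3 (g(N, Q) = -76*Q/3 - 9 = -9 - 76*Q/3)
-38177 - g(42, f) = -38177 - (-9 - 76/3*(-187)) = -38177 - (-9 + 14212/3) = -38177 - 1*14185/3 = -38177 - 14185/3 = -128716/3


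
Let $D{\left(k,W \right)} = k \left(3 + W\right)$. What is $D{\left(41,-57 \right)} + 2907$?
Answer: $693$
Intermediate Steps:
$D{\left(41,-57 \right)} + 2907 = 41 \left(3 - 57\right) + 2907 = 41 \left(-54\right) + 2907 = -2214 + 2907 = 693$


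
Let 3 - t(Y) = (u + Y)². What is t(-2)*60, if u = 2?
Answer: 180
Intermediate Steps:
t(Y) = 3 - (2 + Y)²
t(-2)*60 = (3 - (2 - 2)²)*60 = (3 - 1*0²)*60 = (3 - 1*0)*60 = (3 + 0)*60 = 3*60 = 180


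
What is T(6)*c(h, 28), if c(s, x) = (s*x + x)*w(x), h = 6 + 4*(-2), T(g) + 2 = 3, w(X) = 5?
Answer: -140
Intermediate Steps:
T(g) = 1 (T(g) = -2 + 3 = 1)
h = -2 (h = 6 - 8 = -2)
c(s, x) = 5*x + 5*s*x (c(s, x) = (s*x + x)*5 = (x + s*x)*5 = 5*x + 5*s*x)
T(6)*c(h, 28) = 1*(5*28*(1 - 2)) = 1*(5*28*(-1)) = 1*(-140) = -140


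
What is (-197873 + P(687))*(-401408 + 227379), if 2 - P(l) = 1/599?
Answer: 20626740237170/599 ≈ 3.4435e+10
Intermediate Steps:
P(l) = 1197/599 (P(l) = 2 - 1/599 = 1197/599)
(-197873 + P(687))*(-401408 + 227379) = (-197873 + 1197/599)*(-401408 + 227379) = -118524730/599*(-174029) = 20626740237170/599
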